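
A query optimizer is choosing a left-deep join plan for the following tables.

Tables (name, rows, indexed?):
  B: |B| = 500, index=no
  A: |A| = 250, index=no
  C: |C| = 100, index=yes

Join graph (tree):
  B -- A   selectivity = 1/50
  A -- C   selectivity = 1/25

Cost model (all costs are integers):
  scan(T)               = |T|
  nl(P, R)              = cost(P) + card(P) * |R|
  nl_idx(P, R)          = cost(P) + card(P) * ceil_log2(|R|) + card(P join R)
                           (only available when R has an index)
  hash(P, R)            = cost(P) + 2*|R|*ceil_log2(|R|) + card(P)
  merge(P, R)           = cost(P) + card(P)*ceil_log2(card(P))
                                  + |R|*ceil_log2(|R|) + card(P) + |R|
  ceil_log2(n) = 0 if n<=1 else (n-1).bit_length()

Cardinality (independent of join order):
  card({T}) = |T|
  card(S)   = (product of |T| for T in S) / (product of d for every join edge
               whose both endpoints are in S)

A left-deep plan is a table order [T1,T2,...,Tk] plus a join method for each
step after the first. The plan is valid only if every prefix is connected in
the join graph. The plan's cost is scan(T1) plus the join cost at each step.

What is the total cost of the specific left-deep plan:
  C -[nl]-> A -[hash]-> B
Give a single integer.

step 1: scan C: cost=100, card=100
step 2: join A via nl
    card(P join A) = 100*250/(25) = 1000
    cost = 100 + 100*250 = 25100
step 3: join B via hash
    card(P join B) = 1000*500/(50) = 10000
    cost = 25100 + 2*500*9 + 1000 = 35100

35100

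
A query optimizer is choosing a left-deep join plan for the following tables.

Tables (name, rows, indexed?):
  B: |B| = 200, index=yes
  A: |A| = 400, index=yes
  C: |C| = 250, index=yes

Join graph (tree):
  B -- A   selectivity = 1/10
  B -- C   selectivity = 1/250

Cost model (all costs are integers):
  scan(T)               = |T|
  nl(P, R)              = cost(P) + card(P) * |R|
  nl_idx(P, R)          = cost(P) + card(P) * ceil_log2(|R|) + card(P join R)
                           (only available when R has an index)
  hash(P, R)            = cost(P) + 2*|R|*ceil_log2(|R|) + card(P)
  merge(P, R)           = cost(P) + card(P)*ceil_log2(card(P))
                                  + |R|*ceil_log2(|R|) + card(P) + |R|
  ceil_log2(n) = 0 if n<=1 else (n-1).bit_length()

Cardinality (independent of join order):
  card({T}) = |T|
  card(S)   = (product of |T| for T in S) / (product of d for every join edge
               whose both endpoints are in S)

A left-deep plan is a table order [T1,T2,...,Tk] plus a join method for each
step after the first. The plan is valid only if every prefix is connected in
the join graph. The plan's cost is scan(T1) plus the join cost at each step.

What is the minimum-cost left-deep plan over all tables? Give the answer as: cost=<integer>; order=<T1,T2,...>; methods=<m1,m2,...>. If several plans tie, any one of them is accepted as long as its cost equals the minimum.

cost=7800; order=B,C,A; methods=nl_idx,merge

Selinger DP (subsets sized 1..n):
  {B}: scan cost=200, card=200
  {A}: scan cost=400, card=400
  {C}: scan cost=250, card=250
  {AB}: card=8000; try (B,hash)→4000, (A,merge)→6000, (B,merge)→6200, (A,hash)→7600, (A,nl_idx)→10000, (B,nl_idx)→11600 …(+2); best=4000 via (B,hash)
  {BC}: card=200; try (C,nl_idx)→2000, (B,nl_idx)→2450, (B,hash)→3700, (C,merge)→4250, (B,merge)→4300, (C,hash)→4400 …(+2); best=2000 via (C,nl_idx)
  {ABC}: card=8000; try (A,merge)→7800, (A,hash)→9400, (A,nl_idx)→11800, (C,hash)→16000, (C,nl_idx)→76000, (A,nl)→82000 …(+2); best=7800 via (A,merge)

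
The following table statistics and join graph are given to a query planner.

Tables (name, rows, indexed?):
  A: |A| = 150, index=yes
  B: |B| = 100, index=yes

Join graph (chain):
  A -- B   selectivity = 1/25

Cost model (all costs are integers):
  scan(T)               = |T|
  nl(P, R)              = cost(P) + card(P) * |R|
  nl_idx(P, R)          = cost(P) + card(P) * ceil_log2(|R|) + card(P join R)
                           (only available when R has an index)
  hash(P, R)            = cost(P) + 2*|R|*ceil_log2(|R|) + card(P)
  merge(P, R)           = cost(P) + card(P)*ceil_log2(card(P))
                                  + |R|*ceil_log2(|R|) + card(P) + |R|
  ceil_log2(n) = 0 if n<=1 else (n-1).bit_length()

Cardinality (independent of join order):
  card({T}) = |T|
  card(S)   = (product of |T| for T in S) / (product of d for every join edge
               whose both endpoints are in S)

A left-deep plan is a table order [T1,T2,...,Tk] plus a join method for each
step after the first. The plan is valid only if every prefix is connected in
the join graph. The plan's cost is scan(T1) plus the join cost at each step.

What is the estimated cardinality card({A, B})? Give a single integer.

Tables in S: A(150), B(100)
Edges inside S: A-B(d=25)
numerator = 150 * 100 = 15000
denominator = 25 = 25
card(S) = 15000 / 25 = 600

600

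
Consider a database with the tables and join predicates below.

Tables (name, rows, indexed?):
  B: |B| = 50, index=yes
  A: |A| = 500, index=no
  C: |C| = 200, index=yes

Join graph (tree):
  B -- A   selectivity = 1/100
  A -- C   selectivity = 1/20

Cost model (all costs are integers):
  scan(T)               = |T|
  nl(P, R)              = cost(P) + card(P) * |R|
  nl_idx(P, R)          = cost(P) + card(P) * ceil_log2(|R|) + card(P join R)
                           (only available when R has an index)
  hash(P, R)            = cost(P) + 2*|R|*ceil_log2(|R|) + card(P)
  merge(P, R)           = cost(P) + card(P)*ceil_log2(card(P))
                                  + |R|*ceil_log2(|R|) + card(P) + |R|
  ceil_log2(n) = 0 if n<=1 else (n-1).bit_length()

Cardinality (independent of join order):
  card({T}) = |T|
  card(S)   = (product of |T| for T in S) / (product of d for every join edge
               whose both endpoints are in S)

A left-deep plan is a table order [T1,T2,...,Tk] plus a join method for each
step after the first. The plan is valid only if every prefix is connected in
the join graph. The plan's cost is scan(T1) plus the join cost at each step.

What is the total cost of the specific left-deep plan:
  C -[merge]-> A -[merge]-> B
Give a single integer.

step 1: scan C: cost=200, card=200
step 2: join A via merge
    card(P join A) = 200*500/(20) = 5000
    cost = 200 + 200*8 + 500*9 + 200 + 500 = 7000
step 3: join B via merge
    card(P join B) = 5000*50/(100) = 2500
    cost = 7000 + 5000*13 + 50*6 + 5000 + 50 = 77350

77350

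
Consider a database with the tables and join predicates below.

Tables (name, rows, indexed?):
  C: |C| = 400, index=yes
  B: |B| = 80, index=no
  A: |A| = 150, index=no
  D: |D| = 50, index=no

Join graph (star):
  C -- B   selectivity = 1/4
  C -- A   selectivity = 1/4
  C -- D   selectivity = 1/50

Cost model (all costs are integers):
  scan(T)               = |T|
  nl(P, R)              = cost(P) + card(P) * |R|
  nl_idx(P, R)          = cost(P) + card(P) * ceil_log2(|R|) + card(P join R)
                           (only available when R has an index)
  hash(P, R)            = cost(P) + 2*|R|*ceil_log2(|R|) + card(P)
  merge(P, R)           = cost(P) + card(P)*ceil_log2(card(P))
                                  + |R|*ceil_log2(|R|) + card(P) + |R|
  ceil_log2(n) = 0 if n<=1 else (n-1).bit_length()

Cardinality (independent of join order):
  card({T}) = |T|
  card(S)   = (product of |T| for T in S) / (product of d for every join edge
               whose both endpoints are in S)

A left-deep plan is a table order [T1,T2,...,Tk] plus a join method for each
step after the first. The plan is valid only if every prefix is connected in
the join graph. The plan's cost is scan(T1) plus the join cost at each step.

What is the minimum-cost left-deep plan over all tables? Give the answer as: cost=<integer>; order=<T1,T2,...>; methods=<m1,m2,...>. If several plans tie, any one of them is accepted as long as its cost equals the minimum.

cost=12820; order=D,C,B,A; methods=nl_idx,hash,hash

Selinger DP (subsets sized 1..n):
  {C}: scan cost=400, card=400
  {B}: scan cost=80, card=80
  {A}: scan cost=150, card=150
  {D}: scan cost=50, card=50
  {BC}: card=8000; try (B,hash)→1920, (C,merge)→4720, (B,merge)→5040, (C,hash)→7360, (C,nl_idx)→8800, (C,nl)→32080 …(+1); best=1920 via (B,hash)
  {AC}: card=15000; try (A,hash)→3200, (C,merge)→5500, (A,merge)→5750, (C,hash)→7500, (C,nl_idx)→16500, (C,nl)→60150 …(+1); best=3200 via (A,hash)
  {CD}: card=400; try (C,nl_idx)→900, (D,hash)→1400, (C,merge)→4400, (D,merge)→4750, (C,hash)→7300, (C,nl)→20050 …(+1); best=900 via (C,nl_idx)
  {ABC}: card=300000; try (A,hash)→12320, (B,hash)→19320, (A,merge)→115270, (B,merge)→228840, (A,nl)→1201920, (B,nl)→1203200; best=12320 via (A,hash)
  {BCD}: card=8000; try (B,hash)→2420, (B,merge)→5540, (D,hash)→10520, (B,nl)→32900, (D,merge)→114270, (D,nl)→401920; best=2420 via (B,hash)
  {ACD}: card=15000; try (A,hash)→3700, (A,merge)→6250, (D,hash)→18800, (A,nl)→60900, (D,merge)→228550, (D,nl)→753200; best=3700 via (A,hash)
  {ABCD}: card=300000; try (A,hash)→12820, (B,hash)→19820, (A,merge)→115770, (B,merge)→229340, (D,hash)→312920, (A,nl)→1202420 …(+3); best=12820 via (A,hash)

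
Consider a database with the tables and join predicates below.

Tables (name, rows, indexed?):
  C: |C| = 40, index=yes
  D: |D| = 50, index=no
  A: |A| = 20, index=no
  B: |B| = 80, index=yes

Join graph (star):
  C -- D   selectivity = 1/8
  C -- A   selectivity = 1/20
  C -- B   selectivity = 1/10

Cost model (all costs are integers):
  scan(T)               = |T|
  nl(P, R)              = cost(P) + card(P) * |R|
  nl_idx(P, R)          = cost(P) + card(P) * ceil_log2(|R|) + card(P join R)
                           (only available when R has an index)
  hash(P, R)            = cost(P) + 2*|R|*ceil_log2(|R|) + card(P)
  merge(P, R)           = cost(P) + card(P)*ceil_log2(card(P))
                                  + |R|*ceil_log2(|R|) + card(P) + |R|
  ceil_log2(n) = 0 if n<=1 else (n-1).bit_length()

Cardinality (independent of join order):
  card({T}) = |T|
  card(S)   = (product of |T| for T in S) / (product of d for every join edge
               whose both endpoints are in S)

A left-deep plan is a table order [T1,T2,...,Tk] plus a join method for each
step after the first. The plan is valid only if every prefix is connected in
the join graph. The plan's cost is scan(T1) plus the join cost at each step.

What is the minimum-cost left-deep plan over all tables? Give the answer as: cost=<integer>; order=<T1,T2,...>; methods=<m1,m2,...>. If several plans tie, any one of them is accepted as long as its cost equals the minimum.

Selinger DP (subsets sized 1..n):
  {C}: scan cost=40, card=40
  {D}: scan cost=50, card=50
  {A}: scan cost=20, card=20
  {B}: scan cost=80, card=80
  {CD}: card=250; try (C,hash)→580, (C,nl_idx)→600, (D,merge)→670, (D,hash)→680, (C,merge)→680, (D,nl)→2040 …(+1); best=580 via (C,hash)
  {AC}: card=40; try (C,nl_idx)→180, (A,hash)→280, (C,merge)→420, (A,merge)→440, (C,hash)→520, (C,nl)→820 …(+1); best=180 via (C,nl_idx)
  {BC}: card=320; try (C,hash)→640, (B,nl_idx)→640, (C,nl_idx)→880, (B,merge)→960, (C,merge)→1000, (B,hash)→1200 …(+2); best=640 via (C,hash)
  {ACD}: card=250; try (D,merge)→810, (D,hash)→820, (A,hash)→1030, (D,nl)→2180, (A,merge)→2950, (A,nl)→5580; best=810 via (D,merge)
  {BCD}: card=2000; try (D,hash)→1560, (B,hash)→1950, (B,merge)→3470, (D,merge)→4190, (B,nl_idx)→4330, (D,nl)→16640 …(+1); best=1560 via (D,hash)
  {ABC}: card=320; try (B,nl_idx)→780, (B,merge)→1100, (A,hash)→1160, (B,hash)→1340, (B,nl)→3380, (A,merge)→3960 …(+1); best=780 via (B,nl_idx)
  {ABCD}: card=2000; try (D,hash)→1700, (B,hash)→2180, (B,merge)→3700, (A,hash)→3760, (D,merge)→4330, (B,nl_idx)→4560 …(+4); best=1700 via (D,hash)

cost=1700; order=A,C,B,D; methods=nl_idx,nl_idx,hash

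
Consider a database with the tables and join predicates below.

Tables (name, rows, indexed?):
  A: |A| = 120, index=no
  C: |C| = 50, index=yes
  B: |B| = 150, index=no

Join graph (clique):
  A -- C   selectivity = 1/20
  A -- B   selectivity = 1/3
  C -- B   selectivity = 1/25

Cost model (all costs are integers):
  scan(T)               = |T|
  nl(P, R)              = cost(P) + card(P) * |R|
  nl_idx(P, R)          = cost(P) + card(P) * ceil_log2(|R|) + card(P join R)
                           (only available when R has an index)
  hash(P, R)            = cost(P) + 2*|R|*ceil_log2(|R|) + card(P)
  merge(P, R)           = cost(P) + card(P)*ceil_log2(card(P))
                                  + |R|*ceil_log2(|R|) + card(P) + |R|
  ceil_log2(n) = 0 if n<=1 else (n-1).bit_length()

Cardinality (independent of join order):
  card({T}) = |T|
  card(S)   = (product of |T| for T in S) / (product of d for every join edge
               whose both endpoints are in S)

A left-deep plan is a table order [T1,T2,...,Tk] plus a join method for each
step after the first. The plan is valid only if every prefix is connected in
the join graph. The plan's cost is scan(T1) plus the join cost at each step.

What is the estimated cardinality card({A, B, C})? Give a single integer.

600

Tables in S: A(120), B(150), C(50)
Edges inside S: A-C(d=20), A-B(d=3), C-B(d=25)
numerator = 120 * 150 * 50 = 900000
denominator = 20 * 3 * 25 = 1500
card(S) = 900000 / 1500 = 600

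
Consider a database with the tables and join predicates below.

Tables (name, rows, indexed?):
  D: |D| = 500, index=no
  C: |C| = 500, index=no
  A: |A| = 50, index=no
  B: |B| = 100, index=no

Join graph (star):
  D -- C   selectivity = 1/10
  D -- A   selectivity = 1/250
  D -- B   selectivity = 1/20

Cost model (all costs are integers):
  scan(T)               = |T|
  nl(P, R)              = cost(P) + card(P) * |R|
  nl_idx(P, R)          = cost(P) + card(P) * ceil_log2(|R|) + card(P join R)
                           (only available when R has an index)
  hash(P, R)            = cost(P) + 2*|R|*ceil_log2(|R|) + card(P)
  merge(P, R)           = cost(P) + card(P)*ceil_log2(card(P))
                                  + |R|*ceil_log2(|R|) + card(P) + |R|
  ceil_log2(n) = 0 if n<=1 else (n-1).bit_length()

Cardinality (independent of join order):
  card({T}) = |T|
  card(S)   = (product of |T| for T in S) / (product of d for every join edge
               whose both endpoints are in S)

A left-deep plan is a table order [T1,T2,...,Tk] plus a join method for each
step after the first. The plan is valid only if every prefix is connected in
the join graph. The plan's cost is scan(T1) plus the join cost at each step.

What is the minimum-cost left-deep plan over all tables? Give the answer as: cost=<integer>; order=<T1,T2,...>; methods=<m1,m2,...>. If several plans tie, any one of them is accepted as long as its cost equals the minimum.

Selinger DP (subsets sized 1..n):
  {D}: scan cost=500, card=500
  {C}: scan cost=500, card=500
  {A}: scan cost=50, card=50
  {B}: scan cost=100, card=100
  {CD}: card=25000; try (D,hash)→10000, (C,hash)→10000, (D,merge)→10500, (C,merge)→10500, (D,nl)→250500, (C,nl)→250500; best=10000 via (D,hash)
  {AD}: card=100; try (A,hash)→1600, (D,merge)→5400, (A,merge)→5850, (D,hash)→9100, (D,nl)→25050, (A,nl)→25500; best=1600 via (A,hash)
  {BD}: card=2500; try (B,hash)→2400, (D,merge)→5900, (B,merge)→6300, (D,hash)→9200, (D,nl)→50100, (B,nl)→50500; best=2400 via (B,hash)
  {ACD}: card=5000; try (C,merge)→7400, (C,hash)→10700, (A,hash)→35600, (C,nl)→51600, (A,merge)→410350, (A,nl)→1260000; best=7400 via (C,merge)
  {BCD}: card=125000; try (C,hash)→13900, (B,hash)→36400, (C,merge)→39900, (B,merge)→410800, (C,nl)→1252400, (B,nl)→2510000; best=13900 via (C,hash)
  {ABD}: card=500; try (B,hash)→3100, (B,merge)→3200, (A,hash)→5500, (B,nl)→11600, (A,merge)→35250, (A,nl)→127400; best=3100 via (B,hash)
  {ABCD}: card=25000; try (C,hash)→12600, (C,merge)→13100, (B,hash)→13800, (B,merge)→78200, (A,hash)→139500, (C,nl)→253100 …(+3); best=12600 via (C,hash)

cost=12600; order=D,A,B,C; methods=hash,hash,hash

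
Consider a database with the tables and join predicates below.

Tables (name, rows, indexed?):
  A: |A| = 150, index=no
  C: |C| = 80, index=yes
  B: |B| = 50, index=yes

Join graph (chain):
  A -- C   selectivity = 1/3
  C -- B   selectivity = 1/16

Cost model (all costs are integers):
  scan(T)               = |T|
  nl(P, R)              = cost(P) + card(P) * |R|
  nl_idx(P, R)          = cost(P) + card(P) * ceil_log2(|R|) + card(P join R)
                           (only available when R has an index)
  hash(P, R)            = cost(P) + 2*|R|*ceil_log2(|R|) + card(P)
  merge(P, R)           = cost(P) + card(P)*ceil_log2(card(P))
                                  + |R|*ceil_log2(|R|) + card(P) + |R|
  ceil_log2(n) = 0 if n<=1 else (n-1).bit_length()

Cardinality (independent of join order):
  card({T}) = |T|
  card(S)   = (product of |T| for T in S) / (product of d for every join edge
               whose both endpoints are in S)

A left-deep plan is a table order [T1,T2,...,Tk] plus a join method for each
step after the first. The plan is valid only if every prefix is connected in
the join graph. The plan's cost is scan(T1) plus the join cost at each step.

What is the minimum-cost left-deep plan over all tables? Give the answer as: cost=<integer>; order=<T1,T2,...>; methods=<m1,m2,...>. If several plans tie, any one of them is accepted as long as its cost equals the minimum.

Selinger DP (subsets sized 1..n):
  {A}: scan cost=150, card=150
  {C}: scan cost=80, card=80
  {B}: scan cost=50, card=50
  {AC}: card=4000; try (C,hash)→1420, (A,merge)→2070, (C,merge)→2140, (A,hash)→2560, (C,nl_idx)→5200, (A,nl)→12080 …(+1); best=1420 via (C,hash)
  {BC}: card=250; try (C,nl_idx)→650, (B,hash)→760, (B,nl_idx)→810, (C,merge)→1040, (B,merge)→1070, (C,hash)→1220 …(+2); best=650 via (C,nl_idx)
  {ABC}: card=12500; try (A,hash)→3300, (A,merge)→4250, (B,hash)→6020, (B,nl_idx)→37920, (A,nl)→38150, (B,merge)→53770 …(+1); best=3300 via (A,hash)

cost=3300; order=B,C,A; methods=nl_idx,hash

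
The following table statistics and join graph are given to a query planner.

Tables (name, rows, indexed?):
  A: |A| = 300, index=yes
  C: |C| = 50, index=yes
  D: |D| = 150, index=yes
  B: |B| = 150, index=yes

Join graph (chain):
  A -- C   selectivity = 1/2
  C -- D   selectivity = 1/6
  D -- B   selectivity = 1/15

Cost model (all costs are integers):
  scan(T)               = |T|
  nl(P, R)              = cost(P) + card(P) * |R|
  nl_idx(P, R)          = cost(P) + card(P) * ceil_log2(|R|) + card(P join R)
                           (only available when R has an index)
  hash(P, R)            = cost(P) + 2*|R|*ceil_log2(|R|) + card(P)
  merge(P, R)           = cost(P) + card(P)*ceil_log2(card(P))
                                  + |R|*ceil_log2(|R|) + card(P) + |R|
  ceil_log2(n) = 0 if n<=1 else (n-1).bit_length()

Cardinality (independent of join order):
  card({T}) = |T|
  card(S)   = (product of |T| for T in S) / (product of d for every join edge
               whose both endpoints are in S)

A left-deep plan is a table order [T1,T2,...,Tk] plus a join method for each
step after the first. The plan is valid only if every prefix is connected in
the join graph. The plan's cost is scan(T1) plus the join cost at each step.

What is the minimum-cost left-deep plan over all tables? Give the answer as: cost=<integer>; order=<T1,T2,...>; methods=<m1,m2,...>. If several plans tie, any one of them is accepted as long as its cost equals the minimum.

Selinger DP (subsets sized 1..n):
  {A}: scan cost=300, card=300
  {C}: scan cost=50, card=50
  {D}: scan cost=150, card=150
  {B}: scan cost=150, card=150
  {AC}: card=7500; try (C,hash)→1200, (A,merge)→3400, (C,merge)→3650, (A,hash)→5500, (A,nl_idx)→8000, (C,nl_idx)→9600 …(+2); best=1200 via (C,hash)
  {CD}: card=1250; try (C,hash)→900, (D,nl_idx)→1700, (D,merge)→1750, (C,merge)→1850, (C,nl_idx)→2300, (D,hash)→2500 …(+2); best=900 via (C,hash)
  {BD}: card=1500; try (D,hash)→2700, (B,hash)→2700, (D,merge)→2850, (D,nl_idx)→2850, (B,merge)→2850, (B,nl_idx)→2850 …(+2); best=2700 via (D,hash)
  {ACD}: card=187500; try (A,hash)→7550, (D,hash)→11100, (A,merge)→18900, (D,merge)→107550, (A,nl_idx)→199650, (D,nl_idx)→248700 …(+2); best=7550 via (A,hash)
  {BCD}: card=12500; try (B,hash)→4550, (C,hash)→4800, (B,merge)→17250, (C,merge)→21050, (B,nl_idx)→23400, (C,nl_idx)→24200 …(+2); best=4550 via (B,hash)
  {ABCD}: card=1875000; try (A,hash)→22450, (A,merge)→195050, (B,hash)→197450, (A,nl_idx)→1992050, (B,nl_idx)→3382550, (B,merge)→3571400 …(+2); best=22450 via (A,hash)

cost=22450; order=D,C,B,A; methods=hash,hash,hash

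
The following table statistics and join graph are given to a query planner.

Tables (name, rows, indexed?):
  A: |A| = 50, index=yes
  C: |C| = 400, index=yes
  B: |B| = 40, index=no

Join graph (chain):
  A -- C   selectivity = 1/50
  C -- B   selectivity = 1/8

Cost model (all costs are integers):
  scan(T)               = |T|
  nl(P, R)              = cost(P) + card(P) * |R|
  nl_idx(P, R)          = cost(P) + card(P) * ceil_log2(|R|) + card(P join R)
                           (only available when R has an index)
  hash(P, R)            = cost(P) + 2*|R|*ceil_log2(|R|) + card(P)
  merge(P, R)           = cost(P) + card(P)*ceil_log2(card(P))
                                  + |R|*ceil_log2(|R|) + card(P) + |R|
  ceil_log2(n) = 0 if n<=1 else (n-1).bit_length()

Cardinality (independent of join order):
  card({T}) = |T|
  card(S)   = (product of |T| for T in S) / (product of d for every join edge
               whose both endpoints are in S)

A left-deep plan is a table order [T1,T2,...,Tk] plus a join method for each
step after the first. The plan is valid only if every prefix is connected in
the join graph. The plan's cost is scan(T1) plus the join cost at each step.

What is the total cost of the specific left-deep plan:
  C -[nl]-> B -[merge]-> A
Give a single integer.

step 1: scan C: cost=400, card=400
step 2: join B via nl
    card(P join B) = 400*40/(8) = 2000
    cost = 400 + 400*40 = 16400
step 3: join A via merge
    card(P join A) = 2000*50/(50) = 2000
    cost = 16400 + 2000*11 + 50*6 + 2000 + 50 = 40750

40750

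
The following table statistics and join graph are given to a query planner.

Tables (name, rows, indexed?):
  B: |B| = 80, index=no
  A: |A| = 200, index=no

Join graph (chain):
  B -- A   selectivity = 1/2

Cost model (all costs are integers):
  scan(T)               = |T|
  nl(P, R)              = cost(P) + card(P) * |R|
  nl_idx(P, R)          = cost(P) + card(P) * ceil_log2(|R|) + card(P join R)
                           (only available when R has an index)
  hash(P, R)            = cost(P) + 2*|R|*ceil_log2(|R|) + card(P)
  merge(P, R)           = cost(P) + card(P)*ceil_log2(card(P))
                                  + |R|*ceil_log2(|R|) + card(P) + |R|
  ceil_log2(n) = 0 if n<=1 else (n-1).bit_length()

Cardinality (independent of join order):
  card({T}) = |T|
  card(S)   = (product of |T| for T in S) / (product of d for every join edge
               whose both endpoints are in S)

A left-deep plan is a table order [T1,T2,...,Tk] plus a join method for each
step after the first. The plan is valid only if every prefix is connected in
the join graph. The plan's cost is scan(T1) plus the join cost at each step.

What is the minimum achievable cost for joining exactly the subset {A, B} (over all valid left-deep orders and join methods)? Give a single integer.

Selinger DP over subsets of {A,B}:
  {B}: scan cost=80, card=80
  {A}: scan cost=200, card=200
  {AB}: card=8000; try (B,hash)→1520, (A,merge)→2520, (B,merge)→2640, (A,hash)→3360, (A,nl)→16080, (B,nl)→16200; best=1520 via (B,hash)

1520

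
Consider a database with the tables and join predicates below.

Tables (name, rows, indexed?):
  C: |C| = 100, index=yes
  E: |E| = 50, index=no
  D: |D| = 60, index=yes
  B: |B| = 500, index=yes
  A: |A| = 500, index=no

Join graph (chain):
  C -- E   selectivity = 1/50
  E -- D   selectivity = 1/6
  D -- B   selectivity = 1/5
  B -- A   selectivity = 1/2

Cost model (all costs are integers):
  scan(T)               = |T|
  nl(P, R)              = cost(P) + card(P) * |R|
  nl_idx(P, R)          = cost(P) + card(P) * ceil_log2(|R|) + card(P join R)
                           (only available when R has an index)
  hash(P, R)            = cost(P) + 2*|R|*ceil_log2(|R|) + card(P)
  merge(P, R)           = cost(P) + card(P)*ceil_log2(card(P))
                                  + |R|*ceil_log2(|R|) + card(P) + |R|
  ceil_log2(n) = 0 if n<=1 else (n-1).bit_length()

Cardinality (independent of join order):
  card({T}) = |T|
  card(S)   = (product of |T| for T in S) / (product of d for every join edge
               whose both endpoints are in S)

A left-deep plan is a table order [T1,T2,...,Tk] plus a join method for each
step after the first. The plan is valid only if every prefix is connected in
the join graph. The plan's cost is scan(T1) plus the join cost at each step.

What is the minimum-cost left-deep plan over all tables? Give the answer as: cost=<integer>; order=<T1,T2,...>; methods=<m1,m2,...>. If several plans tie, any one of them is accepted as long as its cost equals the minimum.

cost=120320; order=E,C,D,B,A; methods=nl_idx,hash,hash,hash

Selinger DP (subsets sized 1..n):
  {C}: scan cost=100, card=100
  {E}: scan cost=50, card=50
  {D}: scan cost=60, card=60
  {B}: scan cost=500, card=500
  {A}: scan cost=500, card=500
  {CE}: card=100; try (C,nl_idx)→500, (E,hash)→800, (C,merge)→1200, (E,merge)→1250, (C,hash)→1500, (C,nl)→5050 …(+1); best=500 via (C,nl_idx)
  {DE}: card=500; try (E,hash)→720, (D,hash)→820, (D,merge)→820, (E,merge)→830, (D,nl_idx)→850, (D,nl)→3050 …(+1); best=720 via (E,hash)
  {BD}: card=6000; try (D,hash)→1720, (B,merge)→5480, (D,merge)→5920, (B,nl_idx)→6600, (B,hash)→9120, (D,nl_idx)→9500 …(+2); best=1720 via (D,hash)
  {AB}: card=125000; try (B,hash)→10000, (A,hash)→10000, (B,merge)→10500, (A,merge)→10500, (B,nl_idx)→130000, (B,nl)→250500 …(+1); best=10000 via (B,hash)
  {CDE}: card=1000; try (D,hash)→1320, (D,merge)→1720, (D,nl_idx)→2100, (C,hash)→2620, (C,nl_idx)→5220, (D,nl)→6500 …(+2); best=1320 via (D,hash)
  {BDE}: card=50000; try (E,hash)→8320, (B,hash)→10220, (B,merge)→10720, (B,nl_idx)→55220, (E,merge)→86070, (B,nl)→250720 …(+1); best=8320 via (E,hash)
  {ABD}: card=1500000; try (A,hash)→16720, (A,merge)→90720, (D,hash)→135720, (D,nl_idx)→2260000, (D,merge)→2260420, (A,nl)→3001720 …(+1); best=16720 via (A,hash)
  {BCDE}: card=100000; try (B,hash)→11320, (B,merge)→17320, (C,hash)→59720, (B,nl_idx)→110320, (C,nl_idx)→458320, (B,nl)→501320 …(+2); best=11320 via (B,hash)
  {ABDE}: card=12500000; try (A,hash)→67320, (A,merge)→863320, (E,hash)→1517320, (A,nl)→25008320, (E,merge)→33017070, (E,nl)→75016720; best=67320 via (A,hash)
  {ABCDE}: card=25000000; try (A,hash)→120320, (A,merge)→1816320, (C,hash)→12568720, (A,nl)→50011320, (C,nl_idx)→112567320, (C,merge)→312568120 …(+1); best=120320 via (A,hash)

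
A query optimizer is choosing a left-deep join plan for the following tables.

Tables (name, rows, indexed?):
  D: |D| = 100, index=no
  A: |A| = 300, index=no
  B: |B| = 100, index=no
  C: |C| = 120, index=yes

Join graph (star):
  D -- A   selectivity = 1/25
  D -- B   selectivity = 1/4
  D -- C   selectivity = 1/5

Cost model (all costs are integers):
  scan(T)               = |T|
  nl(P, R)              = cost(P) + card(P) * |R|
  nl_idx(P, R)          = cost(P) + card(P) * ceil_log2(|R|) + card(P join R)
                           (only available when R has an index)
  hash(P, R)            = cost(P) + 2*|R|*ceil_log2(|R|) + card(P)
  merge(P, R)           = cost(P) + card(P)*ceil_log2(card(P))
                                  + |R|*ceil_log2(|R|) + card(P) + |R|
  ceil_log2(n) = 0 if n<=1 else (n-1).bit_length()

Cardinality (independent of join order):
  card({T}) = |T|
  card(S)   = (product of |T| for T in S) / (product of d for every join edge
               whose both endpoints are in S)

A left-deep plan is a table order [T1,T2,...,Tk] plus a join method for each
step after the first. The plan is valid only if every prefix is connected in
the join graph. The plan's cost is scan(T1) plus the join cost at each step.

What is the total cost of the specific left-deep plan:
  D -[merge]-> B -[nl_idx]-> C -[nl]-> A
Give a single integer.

step 1: scan D: cost=100, card=100
step 2: join B via merge
    card(P join B) = 100*100/(4) = 2500
    cost = 100 + 100*7 + 100*7 + 100 + 100 = 1700
step 3: join C via nl_idx
    card(P join C) = 2500*120/(5) = 60000
    cost = 1700 + 2500*7 + 60000 = 79200
step 4: join A via nl
    card(P join A) = 60000*300/(25) = 720000
    cost = 79200 + 60000*300 = 18079200

18079200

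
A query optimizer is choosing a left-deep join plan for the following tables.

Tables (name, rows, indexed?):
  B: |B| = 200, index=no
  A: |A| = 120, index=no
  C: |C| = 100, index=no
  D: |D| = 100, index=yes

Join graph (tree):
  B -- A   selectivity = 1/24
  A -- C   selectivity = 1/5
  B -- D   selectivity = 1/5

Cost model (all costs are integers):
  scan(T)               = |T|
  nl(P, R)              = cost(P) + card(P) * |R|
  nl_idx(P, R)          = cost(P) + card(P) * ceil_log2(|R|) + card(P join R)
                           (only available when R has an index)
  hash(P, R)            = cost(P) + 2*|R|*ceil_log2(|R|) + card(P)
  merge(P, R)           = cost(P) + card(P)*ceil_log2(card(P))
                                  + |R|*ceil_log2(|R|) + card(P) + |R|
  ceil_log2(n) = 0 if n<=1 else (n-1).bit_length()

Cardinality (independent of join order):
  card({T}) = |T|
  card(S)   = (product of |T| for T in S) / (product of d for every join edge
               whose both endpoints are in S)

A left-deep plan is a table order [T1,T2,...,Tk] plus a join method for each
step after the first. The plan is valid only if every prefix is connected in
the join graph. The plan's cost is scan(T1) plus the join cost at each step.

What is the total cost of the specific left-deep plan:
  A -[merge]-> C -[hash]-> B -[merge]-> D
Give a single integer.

step 1: scan A: cost=120, card=120
step 2: join C via merge
    card(P join C) = 120*100/(5) = 2400
    cost = 120 + 120*7 + 100*7 + 120 + 100 = 1880
step 3: join B via hash
    card(P join B) = 2400*200/(24) = 20000
    cost = 1880 + 2*200*8 + 2400 = 7480
step 4: join D via merge
    card(P join D) = 20000*100/(5) = 400000
    cost = 7480 + 20000*15 + 100*7 + 20000 + 100 = 328280

328280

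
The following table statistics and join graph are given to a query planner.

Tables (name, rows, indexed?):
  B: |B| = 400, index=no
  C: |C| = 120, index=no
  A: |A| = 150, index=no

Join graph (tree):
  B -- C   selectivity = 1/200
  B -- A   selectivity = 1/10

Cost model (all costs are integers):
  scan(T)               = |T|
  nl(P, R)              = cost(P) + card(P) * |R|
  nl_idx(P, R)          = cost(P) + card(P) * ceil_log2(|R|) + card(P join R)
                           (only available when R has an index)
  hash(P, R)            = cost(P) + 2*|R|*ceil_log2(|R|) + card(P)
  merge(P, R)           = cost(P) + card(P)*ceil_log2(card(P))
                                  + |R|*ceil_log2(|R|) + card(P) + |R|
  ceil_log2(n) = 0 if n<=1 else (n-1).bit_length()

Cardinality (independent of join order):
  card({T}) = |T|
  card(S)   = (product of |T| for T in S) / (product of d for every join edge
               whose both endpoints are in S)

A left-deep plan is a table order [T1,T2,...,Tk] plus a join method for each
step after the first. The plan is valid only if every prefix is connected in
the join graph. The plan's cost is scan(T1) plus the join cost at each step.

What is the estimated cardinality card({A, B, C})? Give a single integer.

Tables in S: A(150), B(400), C(120)
Edges inside S: B-C(d=200), B-A(d=10)
numerator = 150 * 400 * 120 = 7200000
denominator = 200 * 10 = 2000
card(S) = 7200000 / 2000 = 3600

3600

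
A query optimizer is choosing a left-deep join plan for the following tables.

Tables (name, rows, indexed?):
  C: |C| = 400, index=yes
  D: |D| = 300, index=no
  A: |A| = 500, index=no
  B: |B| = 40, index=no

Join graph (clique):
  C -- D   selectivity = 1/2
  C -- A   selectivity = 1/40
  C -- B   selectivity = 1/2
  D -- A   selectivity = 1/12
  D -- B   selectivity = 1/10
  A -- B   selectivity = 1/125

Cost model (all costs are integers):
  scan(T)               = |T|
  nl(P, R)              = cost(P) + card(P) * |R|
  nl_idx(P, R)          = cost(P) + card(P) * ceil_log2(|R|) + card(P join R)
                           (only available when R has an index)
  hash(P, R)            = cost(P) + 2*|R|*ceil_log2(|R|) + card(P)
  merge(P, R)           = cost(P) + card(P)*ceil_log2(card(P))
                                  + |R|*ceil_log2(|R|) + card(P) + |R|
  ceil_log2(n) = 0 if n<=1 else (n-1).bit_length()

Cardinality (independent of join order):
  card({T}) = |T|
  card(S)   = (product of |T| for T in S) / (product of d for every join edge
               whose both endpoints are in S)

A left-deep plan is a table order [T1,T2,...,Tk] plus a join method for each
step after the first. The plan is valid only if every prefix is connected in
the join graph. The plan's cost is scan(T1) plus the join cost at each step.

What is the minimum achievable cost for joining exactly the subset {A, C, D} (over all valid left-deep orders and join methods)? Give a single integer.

Selinger DP over subsets of {A,C,D}:
  {C}: scan cost=400, card=400
  {D}: scan cost=300, card=300
  {A}: scan cost=500, card=500
  {CD}: card=60000; try (D,hash)→6200, (C,merge)→7300, (D,merge)→7400, (C,hash)→7800, (C,nl_idx)→63000, (C,nl)→120300 …(+1); best=6200 via (D,hash)
  {AC}: card=5000; try (C,hash)→8200, (A,merge)→9400, (C,merge)→9500, (A,hash)→9800, (C,nl_idx)→10000, (A,nl)→200400 …(+1); best=8200 via (C,hash)
  {AD}: card=12500; try (D,hash)→6400, (A,merge)→8300, (D,merge)→8500, (A,hash)→9600, (A,nl)→150300, (D,nl)→150500; best=6400 via (D,hash)
  {ACD}: card=62500; try (D,hash)→18600, (C,hash)→26100, (A,hash)→75200, (D,merge)→81200, (C,nl_idx)→181400, (C,merge)→197900 …(+4); best=18600 via (D,hash)

18600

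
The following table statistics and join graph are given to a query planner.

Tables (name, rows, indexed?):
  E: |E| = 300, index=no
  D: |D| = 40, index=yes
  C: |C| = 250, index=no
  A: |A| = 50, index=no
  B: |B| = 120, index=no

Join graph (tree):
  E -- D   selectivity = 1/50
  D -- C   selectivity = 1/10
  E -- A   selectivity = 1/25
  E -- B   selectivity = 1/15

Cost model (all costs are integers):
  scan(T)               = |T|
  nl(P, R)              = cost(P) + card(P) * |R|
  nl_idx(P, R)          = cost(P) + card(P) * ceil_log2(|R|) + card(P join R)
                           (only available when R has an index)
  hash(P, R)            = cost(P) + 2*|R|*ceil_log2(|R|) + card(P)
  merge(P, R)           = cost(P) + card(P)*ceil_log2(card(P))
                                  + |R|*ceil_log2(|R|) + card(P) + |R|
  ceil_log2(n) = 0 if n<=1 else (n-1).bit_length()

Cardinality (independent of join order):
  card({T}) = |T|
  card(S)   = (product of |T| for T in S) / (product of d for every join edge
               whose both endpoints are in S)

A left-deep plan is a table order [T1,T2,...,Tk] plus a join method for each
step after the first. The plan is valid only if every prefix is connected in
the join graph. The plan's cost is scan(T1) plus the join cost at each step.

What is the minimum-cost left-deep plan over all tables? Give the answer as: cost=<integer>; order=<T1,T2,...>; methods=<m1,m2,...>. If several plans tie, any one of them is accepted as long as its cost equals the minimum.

cost=11920; order=E,D,A,B,C; methods=hash,hash,hash,hash

Selinger DP (subsets sized 1..n):
  {E}: scan cost=300, card=300
  {D}: scan cost=40, card=40
  {C}: scan cost=250, card=250
  {A}: scan cost=50, card=50
  {B}: scan cost=120, card=120
  {DE}: card=240; try (D,hash)→1080, (D,nl_idx)→2340, (E,merge)→3320, (D,merge)→3580, (E,hash)→5480, (E,nl)→12040 …(+1); best=1080 via (D,hash)
  {AE}: card=600; try (A,hash)→1200, (E,merge)→3400, (A,merge)→3650, (E,hash)→5500, (E,nl)→15050, (A,nl)→15300; best=1200 via (A,hash)
  {BE}: card=2400; try (B,hash)→2280, (E,merge)→4080, (B,merge)→4260, (E,hash)→5640, (E,nl)→36120, (B,nl)→36300; best=2280 via (B,hash)
  {CD}: card=1000; try (D,hash)→980, (C,merge)→2570, (D,nl_idx)→2750, (D,merge)→2780, (C,hash)→4080, (C,nl)→10040 …(+1); best=980 via (D,hash)
  {CDE}: card=6000; try (C,hash)→5320, (C,merge)→5490, (E,hash)→7380, (E,merge)→14980, (C,nl)→61080, (E,nl)→300980; best=5320 via (C,hash)
  {ADE}: card=480; try (A,hash)→1920, (D,hash)→2280, (A,merge)→3590, (D,nl_idx)→5280, (D,merge)→8080, (A,nl)→13080 …(+1); best=1920 via (A,hash)
  {BDE}: card=1920; try (B,hash)→3000, (B,merge)→4200, (D,hash)→5160, (D,nl_idx)→18600, (B,nl)→29880, (D,merge)→33760 …(+1); best=3000 via (B,hash)
  {ABE}: card=4800; try (B,hash)→3480, (A,hash)→5280, (B,merge)→8760, (A,merge)→33830, (B,nl)→73200, (A,nl)→122280; best=3480 via (B,hash)
  {ACDE}: card=12000; try (C,hash)→6400, (C,merge)→8970, (A,hash)→11920, (A,merge)→89670, (C,nl)→121920, (A,nl)→305320; best=6400 via (C,hash)
  {BCDE}: card=48000; try (C,hash)→8920, (B,hash)→13000, (C,merge)→28290, (B,merge)→90280, (C,nl)→483000, (B,nl)→725320; best=8920 via (C,hash)
  {ABDE}: card=3840; try (B,hash)→4080, (A,hash)→5520, (B,merge)→7680, (D,hash)→8760, (A,merge)→26390, (D,nl_idx)→36120 …(+4); best=4080 via (B,hash)
  {ABCDE}: card=96000; try (C,hash)→11920, (B,hash)→20080, (C,merge)→56250, (A,hash)→57520, (B,merge)→187360, (A,merge)→825270 …(+3); best=11920 via (C,hash)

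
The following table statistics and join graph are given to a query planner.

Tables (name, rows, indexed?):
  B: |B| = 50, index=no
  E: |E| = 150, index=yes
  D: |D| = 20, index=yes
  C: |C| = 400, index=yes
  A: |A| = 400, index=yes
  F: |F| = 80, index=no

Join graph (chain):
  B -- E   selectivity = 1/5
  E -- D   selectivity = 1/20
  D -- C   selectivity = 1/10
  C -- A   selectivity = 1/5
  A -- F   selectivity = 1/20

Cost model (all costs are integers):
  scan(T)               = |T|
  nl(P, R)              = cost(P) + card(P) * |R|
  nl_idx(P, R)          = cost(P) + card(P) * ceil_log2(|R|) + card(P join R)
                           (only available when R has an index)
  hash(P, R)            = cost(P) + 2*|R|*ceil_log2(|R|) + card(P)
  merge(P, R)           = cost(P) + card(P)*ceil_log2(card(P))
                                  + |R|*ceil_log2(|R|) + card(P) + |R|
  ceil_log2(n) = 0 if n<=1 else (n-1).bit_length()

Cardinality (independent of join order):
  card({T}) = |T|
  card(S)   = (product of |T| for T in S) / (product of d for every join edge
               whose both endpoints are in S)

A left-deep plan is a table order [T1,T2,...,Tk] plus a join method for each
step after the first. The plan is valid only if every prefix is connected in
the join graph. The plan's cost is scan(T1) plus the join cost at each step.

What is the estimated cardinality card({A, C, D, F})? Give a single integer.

Tables in S: A(400), C(400), D(20), F(80)
Edges inside S: D-C(d=10), C-A(d=5), A-F(d=20)
numerator = 400 * 400 * 20 * 80 = 256000000
denominator = 10 * 5 * 20 = 1000
card(S) = 256000000 / 1000 = 256000

256000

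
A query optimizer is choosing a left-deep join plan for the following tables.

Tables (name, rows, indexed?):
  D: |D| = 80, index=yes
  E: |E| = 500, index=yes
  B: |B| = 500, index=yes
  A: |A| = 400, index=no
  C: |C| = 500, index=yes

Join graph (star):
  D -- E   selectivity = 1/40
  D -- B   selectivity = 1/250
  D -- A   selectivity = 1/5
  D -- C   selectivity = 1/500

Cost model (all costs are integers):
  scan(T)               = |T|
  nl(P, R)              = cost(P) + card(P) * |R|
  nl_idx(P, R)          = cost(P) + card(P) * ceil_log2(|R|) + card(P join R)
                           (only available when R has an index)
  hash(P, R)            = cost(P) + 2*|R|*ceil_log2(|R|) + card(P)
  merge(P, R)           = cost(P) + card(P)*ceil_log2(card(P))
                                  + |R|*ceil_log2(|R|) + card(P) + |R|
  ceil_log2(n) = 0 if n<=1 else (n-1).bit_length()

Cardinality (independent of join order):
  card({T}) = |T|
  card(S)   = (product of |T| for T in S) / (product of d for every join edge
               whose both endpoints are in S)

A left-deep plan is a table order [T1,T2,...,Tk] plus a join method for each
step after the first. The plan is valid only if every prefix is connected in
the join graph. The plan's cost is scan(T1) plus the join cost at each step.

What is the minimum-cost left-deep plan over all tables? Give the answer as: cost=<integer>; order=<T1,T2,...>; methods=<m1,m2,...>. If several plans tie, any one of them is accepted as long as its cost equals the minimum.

Selinger DP (subsets sized 1..n):
  {D}: scan cost=80, card=80
  {E}: scan cost=500, card=500
  {B}: scan cost=500, card=500
  {A}: scan cost=400, card=400
  {C}: scan cost=500, card=500
  {DE}: card=1000; try (E,nl_idx)→1800, (D,hash)→2120, (D,nl_idx)→5000, (E,merge)→5720, (D,merge)→6140, (E,hash)→9160 …(+2); best=1800 via (E,nl_idx)
  {BD}: card=160; try (B,nl_idx)→960, (D,hash)→2120, (D,nl_idx)→4160, (B,merge)→5720, (D,merge)→6140, (B,hash)→9160 …(+2); best=960 via (B,nl_idx)
  {AD}: card=6400; try (D,hash)→1920, (A,merge)→4720, (D,merge)→5040, (A,hash)→7360, (D,nl_idx)→9600, (A,nl)→32080 …(+1); best=1920 via (D,hash)
  {CD}: card=80; try (C,nl_idx)→880, (D,hash)→2120, (D,nl_idx)→4080, (C,merge)→5720, (D,merge)→6140, (C,hash)→9160 …(+2); best=880 via (C,nl_idx)
  {BDE}: card=2000; try (E,nl_idx)→4400, (E,merge)→7400, (E,hash)→10120, (B,hash)→11800, (B,nl_idx)→12800, (B,merge)→17800 …(+2); best=4400 via (E,nl_idx)
  {ADE}: card=80000; try (A,hash)→10000, (A,merge)→16800, (E,hash)→17320, (E,merge)→96520, (E,nl_idx)→139520, (A,nl)→401800 …(+1); best=10000 via (A,hash)
  {CDE}: card=1000; try (E,nl_idx)→2600, (E,merge)→6520, (E,hash)→9960, (C,hash)→11800, (C,nl_idx)→11800, (C,merge)→17800 …(+2); best=2600 via (E,nl_idx)
  {ABD}: card=12800; try (A,merge)→6400, (A,hash)→8320, (B,hash)→17320, (A,nl)→64960, (B,nl_idx)→72320, (B,merge)→96520 …(+1); best=6400 via (A,merge)
  {BCD}: card=160; try (B,nl_idx)→1760, (C,nl_idx)→2560, (B,merge)→6520, (C,merge)→7400, (B,hash)→9960, (C,hash)→10120 …(+2); best=1760 via (B,nl_idx)
  {ACD}: card=6400; try (A,merge)→5520, (A,hash)→8160, (C,hash)→17320, (A,nl)→32880, (C,nl_idx)→65920, (C,merge)→96520 …(+1); best=5520 via (A,merge)
  {ABDE}: card=160000; try (A,hash)→13600, (E,hash)→28200, (A,merge)→32400, (B,hash)→99000, (E,merge)→203400, (E,nl_idx)→281600 …(+5); best=13600 via (A,hash)
  {BCDE}: card=2000; try (E,nl_idx)→5200, (E,merge)→8200, (E,hash)→10920, (B,hash)→12600, (B,nl_idx)→13600, (C,hash)→15400 …(+6); best=5200 via (E,nl_idx)
  {ACDE}: card=80000; try (A,hash)→10800, (A,merge)→17600, (E,hash)→20920, (C,hash)→99000, (E,merge)→100120, (E,nl_idx)→143120 …(+5); best=10800 via (A,hash)
  {ABCD}: card=12800; try (A,merge)→7200, (A,hash)→9120, (B,hash)→20920, (C,hash)→28200, (A,nl)→65760, (B,nl_idx)→75920 …(+5); best=7200 via (A,merge)
  {ABCDE}: card=160000; try (A,hash)→14400, (E,hash)→29000, (A,merge)→33200, (B,hash)→99800, (C,hash)→182600, (E,merge)→204200 …(+9); best=14400 via (A,hash)

cost=14400; order=D,C,B,E,A; methods=nl_idx,nl_idx,nl_idx,hash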